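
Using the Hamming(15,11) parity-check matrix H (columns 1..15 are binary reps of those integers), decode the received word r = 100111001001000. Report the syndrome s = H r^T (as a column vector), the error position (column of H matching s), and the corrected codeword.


s = (0, 0, 1, 1)^T, error position = 3, corrected codeword c = 101111001001000

Compute s = H r^T mod 2 one row at a time:
  s_1 = 0 + 1 + 0 + 0 + 1 + 0 + 0 + 0 = 2 ≡ 0 (mod 2).
  s_2 = 1 + 1 + 1 + 0 + 1 + 0 + 0 + 0 = 4 ≡ 0 (mod 2).
  s_3 = 0 + 0 + 1 + 0 + 0 + 0 + 0 + 0 = 1 ≡ 1 (mod 2).
  s_4 = 1 + 0 + 1 + 0 + 1 + 0 + 0 + 0 = 3 ≡ 1 (mod 2).
s = (0, 0, 1, 1)^T — this equals column 3 of H (binary 0011), so error is at position 3.
Correct: flip bit 3 of r = 100111001001000 to get c = 101111001001000.


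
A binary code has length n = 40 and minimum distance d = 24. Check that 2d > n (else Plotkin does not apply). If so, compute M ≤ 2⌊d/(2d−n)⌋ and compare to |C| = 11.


Plotkin bound M ≤ 6; given |C| = 11 > bound (violated).

Check applicability: 2d = 48, n = 40.
2d − n = 8 > 0, so Plotkin applies.
Compute d/(2d−n) = 24/8 ≈ 3.0000.
⌊d/(2d−n)⌋ = 3.
Plotkin bound: M ≤ 2·3 = 6.
Given |C| = 11, check: VIOLATED.
This |C| is above the Plotkin bound, so no binary code with n = 40, d = 24 and 11 codewords exists.


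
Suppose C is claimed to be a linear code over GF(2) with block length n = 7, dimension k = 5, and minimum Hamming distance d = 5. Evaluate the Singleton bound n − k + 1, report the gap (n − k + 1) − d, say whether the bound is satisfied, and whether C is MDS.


Singleton RHS = n − k + 1 = 3, slack = -2, bound violated (no such code; not MDS).

Singleton bound: d ≤ n − k + 1.
Here n = 7, k = 5, so n − k + 1 = 3.
Given d = 5, check d ≤ 3: NO.
Slack = (n − k + 1) − d = -2.
The slack is negative: d = 5 exceeds n − k + 1 = 3 by 2, so the Singleton bound is violated and no linear [7, 5, 5]_2 code can exist. In particular it is not MDS (MDS requires d = n − k + 1 exactly).
Description: the claimed parameters are [7, 5, 5]_2; such a code would be impossible (violates the Singleton bound).


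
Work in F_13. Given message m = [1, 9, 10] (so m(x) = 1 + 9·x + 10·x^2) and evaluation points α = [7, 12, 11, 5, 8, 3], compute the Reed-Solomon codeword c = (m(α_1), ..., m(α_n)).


c = [8, 2, 10, 10, 11, 1]

Message polynomial: m(x) = 1 + 9·x + 10·x^2 (mod 13).
For each evaluation point α_i, compute m(α_i) mod 13:
  α_1 = 7: Horner steps 10 → 1 → 8, so m(7) = 8.
  α_2 = 12: Horner steps 10 → 12 → 2, so m(12) = 2.
  α_3 = 11: Horner steps 10 → 2 → 10, so m(11) = 10.
  α_4 = 5: Horner steps 10 → 7 → 10, so m(5) = 10.
  α_5 = 8: Horner steps 10 → 11 → 11, so m(8) = 11.
  α_6 = 3: Horner steps 10 → 0 → 1, so m(3) = 1.
Codeword c = [8, 2, 10, 10, 11, 1] ∈ F_13^6.


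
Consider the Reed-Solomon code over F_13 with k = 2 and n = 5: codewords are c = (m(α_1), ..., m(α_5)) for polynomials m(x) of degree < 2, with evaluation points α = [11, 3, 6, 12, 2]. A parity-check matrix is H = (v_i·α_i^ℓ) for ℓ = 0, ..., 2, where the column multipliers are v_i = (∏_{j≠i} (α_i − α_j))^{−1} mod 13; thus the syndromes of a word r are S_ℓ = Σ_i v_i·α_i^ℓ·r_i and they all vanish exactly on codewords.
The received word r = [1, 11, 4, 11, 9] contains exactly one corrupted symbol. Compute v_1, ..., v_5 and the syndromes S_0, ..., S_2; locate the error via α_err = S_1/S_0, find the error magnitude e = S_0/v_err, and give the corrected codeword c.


S = (3, 10, 3), error at position 4, error magnitude e = 8, c = [1, 11, 4, 3, 9].

Step 1: column multipliers v_i = (∏_{j≠i}(α_i − α_j))^{−1} mod 13.
  i = 1 (α = 11): (11−3)(11−6)(11−12)(11−2) = 8·5·(−1)·9 = −360 ≡ 4, so v_1 = 4^{−1} = 10 (mod 13).
  i = 2 (α = 3): (3−11)(3−6)(3−12)(3−2) = (−8)·(−3)·(−9)·1 = −216 ≡ 5, so v_2 = 5^{−1} = 8 (mod 13).
  i = 3 (α = 6): (6−11)(6−3)(6−12)(6−2) = (−5)·3·(−6)·4 = 360 ≡ 9, so v_3 = 9^{−1} = 3 (mod 13).
  i = 4 (α = 12): (12−11)(12−3)(12−6)(12−2) = 1·9·6·10 = 540 ≡ 7, so v_4 = 7^{−1} = 2 (mod 13).
  i = 5 (α = 2): (2−11)(2−3)(2−6)(2−12) = (−9)·(−1)·(−4)·(−10) = 360 ≡ 9, so v_5 = 9^{−1} = 3 (mod 13).
  v = [10, 8, 3, 2, 3].
Step 2: syndromes of r = [1, 11, 4, 11, 9] (all sums mod 13).
  S_0 = Σ v_i r_i = 10·1 + 8·11 + 3·4 + 2·11 + 3·9 = 159 ≡ 3.
  S_1 = Σ v_i α_i r_i = 10·11·1 + 8·3·11 + 3·6·4 + 2·12·11 + 3·2·9 = 764 ≡ 10.
  α_i^2 mod 13 = [4, 9, 10, 1, 4].
  S_2 = Σ v_i α_i^2 r_i = 10·4·1 + 8·9·11 + 3·10·4 + 2·1·11 + 3·4·9 = 1082 ≡ 3.
  S = (3, 10, 3) ≠ 0, so r is not a codeword (an error is present).
Step 3: locate the error. For a single error e at position i, S_ℓ = v_i·e·α_i^ℓ, so α_err = S_1/S_0.
  S_0^{−1} = 3^{−1} = 9 (mod 13), so α_err = 10·9 = 90 ≡ 12 = α_4. Error position i = 4.
  Consistency check: S_2/S_1 = 3·4 = 12 ≡ 12 = α_err ✓ (single-error assumption holds).
Step 4: error magnitude e = S_0/v_4 = S_0·∏_{j≠4}(α_4 − α_j) = 3·7 = 21 ≡ 8 (mod 13).
Step 5: correct position 4: c_4 = r_4 − e = 11 − 8 ≡ 3 (mod 13). Hence c = [1, 11, 4, 3, 9].
  Check: interpolating c through the α_i gives m(x) = 5 + 2·x (degree < 2) with m(α_i) = c_i for every i, so c is indeed a codeword.


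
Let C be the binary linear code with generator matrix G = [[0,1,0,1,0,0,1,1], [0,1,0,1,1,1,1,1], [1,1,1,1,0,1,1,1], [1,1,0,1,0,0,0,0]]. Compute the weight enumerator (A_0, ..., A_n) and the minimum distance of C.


Weight distribution: A_0 = 1, A_2 = 1, A_3 = 4, A_4 = 5, A_5 = 2, A_6 = 1, A_7 = 2. Minimum distance d = 2.

Enumerate all 2^4 = 16 messages m ∈ F_2^4.
For each, compute codeword c = mG in F_2^8, then tally its weight.
  m = 0000 → c = 00000000, weight = 0.
  m = 1000 → c = 01010011, weight = 4.
  m = 0100 → c = 01011111, weight = 6.
  m = 1100 → c = 00001100, weight = 2.
  m = 0010 → c = 11110111, weight = 7.
  m = 1010 → c = 10100100, weight = 3.
  m = 0110 → c = 10101000, weight = 3.
  m = 1110 → c = 11111011, weight = 7.
  m = 0001 → c = 11010000, weight = 3.
  m = 1001 → c = 10000011, weight = 3.
  m = 0101 → c = 10001111, weight = 5.
  m = 1101 → c = 11011100, weight = 5.
  m = 0011 → c = 00100111, weight = 4.
  m = 1011 → c = 01110100, weight = 4.
  m = 0111 → c = 01111000, weight = 4.
  m = 1111 → c = 00101011, weight = 4.
Tally weights:
  weight 0: 1 codewords.
  weight 2: 1 codewords.
  weight 3: 4 codewords.
  weight 4: 5 codewords.
  weight 5: 2 codewords.
  weight 6: 1 codewords.
  weight 7: 2 codewords.
Minimum distance d = smallest w > 0 with A_w > 0 = 2.
Sanity: Σ A_w = 16 = 2^4 = 16 ✓.


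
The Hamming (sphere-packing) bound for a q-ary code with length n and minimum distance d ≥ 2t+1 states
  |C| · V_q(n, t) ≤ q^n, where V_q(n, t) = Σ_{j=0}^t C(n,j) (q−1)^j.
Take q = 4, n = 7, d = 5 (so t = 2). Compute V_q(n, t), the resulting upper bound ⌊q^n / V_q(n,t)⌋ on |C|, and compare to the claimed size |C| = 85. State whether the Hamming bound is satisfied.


V_q(n, t) = 211, q^n = 16384, Hamming bound = 77, |C| = 85 > bound (violated).

Step 1: Compute V_q(n, t) = Σ_{j=0}^2 C(n, j) (q−1)^j.
  j = 0: C(7,0)·(3)^0 = 1·1 = 1.
  j = 1: C(7,1)·(3)^1 = 7·3 = 21.
  j = 2: C(7,2)·(3)^2 = 21·9 = 189.
  V_q(n, t) = 1 + 21 + 189 = 211.
Step 2: q^n = 4^7 = 16384.
Step 3: Hamming bound ⌊q^n / V_q(n,t)⌋ = ⌊16384/211⌋ = 77.
Step 4: Compare |C| = 85 to 77: violated.
The claimed |C| lies above the Hamming bound, so no 4-ary code of length 7 with d ≥ 5 can have 85 codewords.


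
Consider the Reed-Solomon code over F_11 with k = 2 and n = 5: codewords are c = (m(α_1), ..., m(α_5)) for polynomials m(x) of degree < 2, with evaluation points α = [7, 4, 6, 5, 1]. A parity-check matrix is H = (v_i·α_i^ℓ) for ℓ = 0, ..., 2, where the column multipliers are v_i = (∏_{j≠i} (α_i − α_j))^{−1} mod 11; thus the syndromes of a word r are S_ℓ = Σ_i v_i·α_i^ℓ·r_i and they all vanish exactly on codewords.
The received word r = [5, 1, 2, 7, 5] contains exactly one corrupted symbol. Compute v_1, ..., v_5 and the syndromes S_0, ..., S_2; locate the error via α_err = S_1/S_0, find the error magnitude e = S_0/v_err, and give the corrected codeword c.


S = (10, 4, 6), error at position 1, error magnitude e = 8, c = [8, 1, 2, 7, 5].

Step 1: column multipliers v_i = (∏_{j≠i}(α_i − α_j))^{−1} mod 11.
  i = 1 (α = 7): (7−4)(7−6)(7−5)(7−1) = 3·1·2·6 = 36 ≡ 3, so v_1 = 3^{−1} = 4 (mod 11).
  i = 2 (α = 4): (4−7)(4−6)(4−5)(4−1) = (−3)·(−2)·(−1)·3 = −18 ≡ 4, so v_2 = 4^{−1} = 3 (mod 11).
  i = 3 (α = 6): (6−7)(6−4)(6−5)(6−1) = (−1)·2·1·5 = −10 ≡ 1, so v_3 = 1^{−1} = 1 (mod 11).
  i = 4 (α = 5): (5−7)(5−4)(5−6)(5−1) = (−2)·1·(−1)·4 = 8 ≡ 8, so v_4 = 8^{−1} = 7 (mod 11).
  i = 5 (α = 1): (1−7)(1−4)(1−6)(1−5) = (−6)·(−3)·(−5)·(−4) = 360 ≡ 8, so v_5 = 8^{−1} = 7 (mod 11).
  v = [4, 3, 1, 7, 7].
Step 2: syndromes of r = [5, 1, 2, 7, 5] (all sums mod 11).
  S_0 = Σ v_i r_i = 4·5 + 3·1 + 1·2 + 7·7 + 7·5 = 109 ≡ 10.
  S_1 = Σ v_i α_i r_i = 4·7·5 + 3·4·1 + 1·6·2 + 7·5·7 + 7·1·5 = 444 ≡ 4.
  α_i^2 mod 11 = [5, 5, 3, 3, 1].
  S_2 = Σ v_i α_i^2 r_i = 4·5·5 + 3·5·1 + 1·3·2 + 7·3·7 + 7·1·5 = 303 ≡ 6.
  S = (10, 4, 6) ≠ 0, so r is not a codeword (an error is present).
Step 3: locate the error. For a single error e at position i, S_ℓ = v_i·e·α_i^ℓ, so α_err = S_1/S_0.
  S_0^{−1} = 10^{−1} = 10 (mod 11), so α_err = 4·10 = 40 ≡ 7 = α_1. Error position i = 1.
  Consistency check: S_2/S_1 = 6·3 = 18 ≡ 7 = α_err ✓ (single-error assumption holds).
Step 4: error magnitude e = S_0/v_1 = S_0·∏_{j≠1}(α_1 − α_j) = 10·3 = 30 ≡ 8 (mod 11).
Step 5: correct position 1: c_1 = r_1 − e = 5 − 8 ≡ 8 (mod 11). Hence c = [8, 1, 2, 7, 5].
  Check: interpolating c through the α_i gives m(x) = 10 + 6·x (degree < 2) with m(α_i) = c_i for every i, so c is indeed a codeword.


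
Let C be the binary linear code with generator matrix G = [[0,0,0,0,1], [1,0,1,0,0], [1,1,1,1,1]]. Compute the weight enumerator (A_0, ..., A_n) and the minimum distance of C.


Weight distribution: A_0 = 1, A_1 = 1, A_2 = 2, A_3 = 2, A_4 = 1, A_5 = 1. Minimum distance d = 1.

Enumerate all 2^3 = 8 messages m ∈ F_2^3.
For each, compute codeword c = mG in F_2^5, then tally its weight.
  m = 000 → c = 00000, weight = 0.
  m = 100 → c = 00001, weight = 1.
  m = 010 → c = 10100, weight = 2.
  m = 110 → c = 10101, weight = 3.
  m = 001 → c = 11111, weight = 5.
  m = 101 → c = 11110, weight = 4.
  m = 011 → c = 01011, weight = 3.
  m = 111 → c = 01010, weight = 2.
Tally weights:
  weight 0: 1 codewords.
  weight 1: 1 codewords.
  weight 2: 2 codewords.
  weight 3: 2 codewords.
  weight 4: 1 codewords.
  weight 5: 1 codewords.
Minimum distance d = smallest w > 0 with A_w > 0 = 1.
Sanity: Σ A_w = 8 = 2^3 = 8 ✓.


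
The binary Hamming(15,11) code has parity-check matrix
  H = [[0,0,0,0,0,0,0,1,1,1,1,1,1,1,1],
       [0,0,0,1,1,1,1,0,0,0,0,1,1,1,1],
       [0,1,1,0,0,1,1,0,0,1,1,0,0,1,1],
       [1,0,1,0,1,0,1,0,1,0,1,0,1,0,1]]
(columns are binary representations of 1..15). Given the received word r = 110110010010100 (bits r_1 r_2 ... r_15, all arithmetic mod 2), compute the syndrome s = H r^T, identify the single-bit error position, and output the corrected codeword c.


s = (1, 1, 0, 0)^T, error position = 12, corrected codeword c = 110110010011100

Compute s = H r^T mod 2 one row at a time:
  s_1 = 1 + 0 + 0 + 1 + 0 + 1 + 0 + 0 = 3 ≡ 1 (mod 2).
  s_2 = 1 + 1 + 0 + 0 + 0 + 1 + 0 + 0 = 3 ≡ 1 (mod 2).
  s_3 = 1 + 0 + 0 + 0 + 0 + 1 + 0 + 0 = 2 ≡ 0 (mod 2).
  s_4 = 1 + 0 + 1 + 0 + 0 + 1 + 1 + 0 = 4 ≡ 0 (mod 2).
s = (1, 1, 0, 0)^T — this equals column 12 of H (binary 1100), so error is at position 12.
Correct: flip bit 12 of r = 110110010010100 to get c = 110110010011100.


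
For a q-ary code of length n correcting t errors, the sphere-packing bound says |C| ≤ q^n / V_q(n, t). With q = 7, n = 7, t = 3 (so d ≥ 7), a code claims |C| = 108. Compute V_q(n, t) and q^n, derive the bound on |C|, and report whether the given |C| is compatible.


V_q(n, t) = 8359, q^n = 823543, Hamming bound = 98, |C| = 108 > bound (violated).

Step 1: Compute V_q(n, t) = Σ_{j=0}^3 C(n, j) (q−1)^j.
  j = 0: C(7,0)·(6)^0 = 1·1 = 1.
  j = 1: C(7,1)·(6)^1 = 7·6 = 42.
  j = 2: C(7,2)·(6)^2 = 21·36 = 756.
  j = 3: C(7,3)·(6)^3 = 35·216 = 7560.
  V_q(n, t) = 1 + 42 + 756 + 7560 = 8359.
Step 2: q^n = 7^7 = 823543.
Step 3: Hamming bound ⌊q^n / V_q(n,t)⌋ = ⌊823543/8359⌋ = 98.
Step 4: Compare |C| = 108 to 98: violated.
The claimed |C| lies above the Hamming bound, so no 7-ary code of length 7 with d ≥ 7 can have 108 codewords.


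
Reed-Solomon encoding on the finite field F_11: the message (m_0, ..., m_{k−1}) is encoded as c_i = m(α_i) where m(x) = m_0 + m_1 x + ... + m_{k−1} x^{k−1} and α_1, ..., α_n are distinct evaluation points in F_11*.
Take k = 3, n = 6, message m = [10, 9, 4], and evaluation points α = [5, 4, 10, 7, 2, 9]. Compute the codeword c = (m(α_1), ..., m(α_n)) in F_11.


c = [1, 0, 5, 5, 0, 8]

Message polynomial: m(x) = 10 + 9·x + 4·x^2 (mod 11).
For each evaluation point α_i, compute m(α_i) mod 11:
  α_1 = 5: Horner steps 4 → 7 → 1, so m(5) = 1.
  α_2 = 4: Horner steps 4 → 3 → 0, so m(4) = 0.
  α_3 = 10: Horner steps 4 → 5 → 5, so m(10) = 5.
  α_4 = 7: Horner steps 4 → 4 → 5, so m(7) = 5.
  α_5 = 2: Horner steps 4 → 6 → 0, so m(2) = 0.
  α_6 = 9: Horner steps 4 → 1 → 8, so m(9) = 8.
Codeword c = [1, 0, 5, 5, 0, 8] ∈ F_11^6.


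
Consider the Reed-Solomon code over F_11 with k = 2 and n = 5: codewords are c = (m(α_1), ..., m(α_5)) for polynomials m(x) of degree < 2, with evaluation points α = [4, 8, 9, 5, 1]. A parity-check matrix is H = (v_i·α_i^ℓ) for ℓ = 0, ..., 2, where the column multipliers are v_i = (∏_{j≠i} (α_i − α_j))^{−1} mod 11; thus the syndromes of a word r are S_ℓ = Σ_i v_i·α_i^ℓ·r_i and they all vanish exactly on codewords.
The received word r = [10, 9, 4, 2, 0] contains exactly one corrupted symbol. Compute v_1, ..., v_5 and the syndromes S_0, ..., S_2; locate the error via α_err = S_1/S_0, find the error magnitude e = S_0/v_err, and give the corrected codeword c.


S = (6, 2, 8), error at position 1, error magnitude e = 3, c = [7, 9, 4, 2, 0].

Step 1: column multipliers v_i = (∏_{j≠i}(α_i − α_j))^{−1} mod 11.
  i = 1 (α = 4): (4−8)(4−9)(4−5)(4−1) = (−4)·(−5)·(−1)·3 = −60 ≡ 6, so v_1 = 6^{−1} = 2 (mod 11).
  i = 2 (α = 8): (8−4)(8−9)(8−5)(8−1) = 4·(−1)·3·7 = −84 ≡ 4, so v_2 = 4^{−1} = 3 (mod 11).
  i = 3 (α = 9): (9−4)(9−8)(9−5)(9−1) = 5·1·4·8 = 160 ≡ 6, so v_3 = 6^{−1} = 2 (mod 11).
  i = 4 (α = 5): (5−4)(5−8)(5−9)(5−1) = 1·(−3)·(−4)·4 = 48 ≡ 4, so v_4 = 4^{−1} = 3 (mod 11).
  i = 5 (α = 1): (1−4)(1−8)(1−9)(1−5) = (−3)·(−7)·(−8)·(−4) = 672 ≡ 1, so v_5 = 1^{−1} = 1 (mod 11).
  v = [2, 3, 2, 3, 1].
Step 2: syndromes of r = [10, 9, 4, 2, 0] (all sums mod 11).
  S_0 = Σ v_i r_i = 2·10 + 3·9 + 2·4 + 3·2 + 1·0 = 61 ≡ 6.
  S_1 = Σ v_i α_i r_i = 2·4·10 + 3·8·9 + 2·9·4 + 3·5·2 + 1·1·0 = 398 ≡ 2.
  α_i^2 mod 11 = [5, 9, 4, 3, 1].
  S_2 = Σ v_i α_i^2 r_i = 2·5·10 + 3·9·9 + 2·4·4 + 3·3·2 + 1·1·0 = 393 ≡ 8.
  S = (6, 2, 8) ≠ 0, so r is not a codeword (an error is present).
Step 3: locate the error. For a single error e at position i, S_ℓ = v_i·e·α_i^ℓ, so α_err = S_1/S_0.
  S_0^{−1} = 6^{−1} = 2 (mod 11), so α_err = 2·2 = 4 ≡ 4 = α_1. Error position i = 1.
  Consistency check: S_2/S_1 = 8·6 = 48 ≡ 4 = α_err ✓ (single-error assumption holds).
Step 4: error magnitude e = S_0/v_1 = S_0·∏_{j≠1}(α_1 − α_j) = 6·6 = 36 ≡ 3 (mod 11).
Step 5: correct position 1: c_1 = r_1 − e = 10 − 3 ≡ 7 (mod 11). Hence c = [7, 9, 4, 2, 0].
  Check: interpolating c through the α_i gives m(x) = 5 + 6·x (degree < 2) with m(α_i) = c_i for every i, so c is indeed a codeword.


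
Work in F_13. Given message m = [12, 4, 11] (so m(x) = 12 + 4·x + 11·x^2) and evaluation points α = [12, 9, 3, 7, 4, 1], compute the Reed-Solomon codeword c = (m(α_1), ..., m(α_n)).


c = [6, 3, 6, 7, 9, 1]

Message polynomial: m(x) = 12 + 4·x + 11·x^2 (mod 13).
For each evaluation point α_i, compute m(α_i) mod 13:
  α_1 = 12: Horner steps 11 → 6 → 6, so m(12) = 6.
  α_2 = 9: Horner steps 11 → 12 → 3, so m(9) = 3.
  α_3 = 3: Horner steps 11 → 11 → 6, so m(3) = 6.
  α_4 = 7: Horner steps 11 → 3 → 7, so m(7) = 7.
  α_5 = 4: Horner steps 11 → 9 → 9, so m(4) = 9.
  α_6 = 1: Horner steps 11 → 2 → 1, so m(1) = 1.
Codeword c = [6, 3, 6, 7, 9, 1] ∈ F_13^6.


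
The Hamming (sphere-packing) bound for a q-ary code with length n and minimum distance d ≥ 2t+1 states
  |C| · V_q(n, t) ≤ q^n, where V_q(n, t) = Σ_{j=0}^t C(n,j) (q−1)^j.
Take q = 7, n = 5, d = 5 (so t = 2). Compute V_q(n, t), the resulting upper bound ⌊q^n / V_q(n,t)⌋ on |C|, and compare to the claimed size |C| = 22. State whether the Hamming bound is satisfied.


V_q(n, t) = 391, q^n = 16807, Hamming bound = 42, |C| = 22 ≤ bound (satisfied).

Step 1: Compute V_q(n, t) = Σ_{j=0}^2 C(n, j) (q−1)^j.
  j = 0: C(5,0)·(6)^0 = 1·1 = 1.
  j = 1: C(5,1)·(6)^1 = 5·6 = 30.
  j = 2: C(5,2)·(6)^2 = 10·36 = 360.
  V_q(n, t) = 1 + 30 + 360 = 391.
Step 2: q^n = 7^5 = 16807.
Step 3: Hamming bound ⌊q^n / V_q(n,t)⌋ = ⌊16807/391⌋ = 42.
Step 4: Compare |C| = 22 to 42: satisfied.
The claimed |C| lies below the Hamming bound.


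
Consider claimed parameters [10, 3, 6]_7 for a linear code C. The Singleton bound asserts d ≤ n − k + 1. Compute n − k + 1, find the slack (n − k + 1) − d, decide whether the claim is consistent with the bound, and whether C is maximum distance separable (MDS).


Singleton RHS = n − k + 1 = 8, slack = 2, bound satisfied, not MDS.

Singleton bound: d ≤ n − k + 1.
Here n = 10, k = 3, so n − k + 1 = 8.
Given d = 6, check d ≤ 8: YES.
Slack = (n − k + 1) − d = 2.
The code is NOT MDS (slack = 2 > 0).
Description: the claimed parameters are [10, 3, 6]_7; such a code would be non-MDS.


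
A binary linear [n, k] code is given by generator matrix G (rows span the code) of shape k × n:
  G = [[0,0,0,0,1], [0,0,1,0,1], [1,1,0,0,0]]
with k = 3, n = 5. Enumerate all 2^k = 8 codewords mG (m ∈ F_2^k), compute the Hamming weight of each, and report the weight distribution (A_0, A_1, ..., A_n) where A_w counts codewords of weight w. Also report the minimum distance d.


Weight distribution: A_0 = 1, A_1 = 2, A_2 = 2, A_3 = 2, A_4 = 1. Minimum distance d = 1.

Enumerate all 2^3 = 8 messages m ∈ F_2^3.
For each, compute codeword c = mG in F_2^5, then tally its weight.
  m = 000 → c = 00000, weight = 0.
  m = 100 → c = 00001, weight = 1.
  m = 010 → c = 00101, weight = 2.
  m = 110 → c = 00100, weight = 1.
  m = 001 → c = 11000, weight = 2.
  m = 101 → c = 11001, weight = 3.
  m = 011 → c = 11101, weight = 4.
  m = 111 → c = 11100, weight = 3.
Tally weights:
  weight 0: 1 codewords.
  weight 1: 2 codewords.
  weight 2: 2 codewords.
  weight 3: 2 codewords.
  weight 4: 1 codewords.
Minimum distance d = smallest w > 0 with A_w > 0 = 1.
Sanity: Σ A_w = 8 = 2^3 = 8 ✓.


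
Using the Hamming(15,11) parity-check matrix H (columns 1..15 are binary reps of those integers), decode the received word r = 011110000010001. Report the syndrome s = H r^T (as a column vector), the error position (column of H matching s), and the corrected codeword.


s = (0, 1, 0, 0)^T, error position = 4, corrected codeword c = 011010000010001

Compute s = H r^T mod 2 one row at a time:
  s_1 = 0 + 0 + 0 + 1 + 0 + 0 + 0 + 1 = 2 ≡ 0 (mod 2).
  s_2 = 1 + 1 + 0 + 0 + 0 + 0 + 0 + 1 = 3 ≡ 1 (mod 2).
  s_3 = 1 + 1 + 0 + 0 + 0 + 1 + 0 + 1 = 4 ≡ 0 (mod 2).
  s_4 = 0 + 1 + 1 + 0 + 0 + 1 + 0 + 1 = 4 ≡ 0 (mod 2).
s = (0, 1, 0, 0)^T — this equals column 4 of H (binary 0100), so error is at position 4.
Correct: flip bit 4 of r = 011110000010001 to get c = 011010000010001.


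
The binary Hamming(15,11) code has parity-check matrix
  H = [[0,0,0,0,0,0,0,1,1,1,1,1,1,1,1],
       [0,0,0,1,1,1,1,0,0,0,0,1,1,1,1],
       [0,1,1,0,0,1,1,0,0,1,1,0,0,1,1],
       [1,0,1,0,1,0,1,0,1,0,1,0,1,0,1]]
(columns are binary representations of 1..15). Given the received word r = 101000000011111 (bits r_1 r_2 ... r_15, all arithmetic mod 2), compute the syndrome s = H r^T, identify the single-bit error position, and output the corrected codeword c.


s = (1, 0, 0, 1)^T, error position = 9, corrected codeword c = 101000001011111

Compute s = H r^T mod 2 one row at a time:
  s_1 = 0 + 0 + 0 + 1 + 1 + 1 + 1 + 1 = 5 ≡ 1 (mod 2).
  s_2 = 0 + 0 + 0 + 0 + 1 + 1 + 1 + 1 = 4 ≡ 0 (mod 2).
  s_3 = 0 + 1 + 0 + 0 + 0 + 1 + 1 + 1 = 4 ≡ 0 (mod 2).
  s_4 = 1 + 1 + 0 + 0 + 0 + 1 + 1 + 1 = 5 ≡ 1 (mod 2).
s = (1, 0, 0, 1)^T — this equals column 9 of H (binary 1001), so error is at position 9.
Correct: flip bit 9 of r = 101000000011111 to get c = 101000001011111.


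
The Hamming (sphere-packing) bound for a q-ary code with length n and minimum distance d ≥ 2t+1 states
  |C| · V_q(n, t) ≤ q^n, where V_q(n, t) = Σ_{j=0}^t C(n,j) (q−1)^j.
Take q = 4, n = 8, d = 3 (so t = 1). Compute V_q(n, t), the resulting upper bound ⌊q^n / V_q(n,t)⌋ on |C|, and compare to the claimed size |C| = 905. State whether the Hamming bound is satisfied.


V_q(n, t) = 25, q^n = 65536, Hamming bound = 2621, |C| = 905 ≤ bound (satisfied).

Step 1: Compute V_q(n, t) = Σ_{j=0}^1 C(n, j) (q−1)^j.
  j = 0: C(8,0)·(3)^0 = 1·1 = 1.
  j = 1: C(8,1)·(3)^1 = 8·3 = 24.
  V_q(n, t) = 1 + 24 = 25.
Step 2: q^n = 4^8 = 65536.
Step 3: Hamming bound ⌊q^n / V_q(n,t)⌋ = ⌊65536/25⌋ = 2621.
Step 4: Compare |C| = 905 to 2621: satisfied.
The claimed |C| lies below the Hamming bound.


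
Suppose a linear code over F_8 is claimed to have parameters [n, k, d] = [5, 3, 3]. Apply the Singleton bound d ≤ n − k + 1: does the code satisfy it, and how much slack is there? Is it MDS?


Singleton RHS = n − k + 1 = 3, slack = 0, bound satisfied, MDS.

Singleton bound: d ≤ n − k + 1.
Here n = 5, k = 3, so n − k + 1 = 3.
Given d = 3, check d ≤ 3: YES.
Slack = (n − k + 1) − d = 0.
The code is MDS (slack = 0).
Description: the claimed parameters are [5, 3, 3]_8; such a code would be MDS (meets Singleton bound).


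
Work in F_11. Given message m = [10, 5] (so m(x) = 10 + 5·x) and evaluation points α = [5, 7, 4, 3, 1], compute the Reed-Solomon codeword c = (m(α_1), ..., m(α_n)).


c = [2, 1, 8, 3, 4]

Message polynomial: m(x) = 10 + 5·x (mod 11).
For each evaluation point α_i, compute m(α_i) mod 11:
  α_1 = 5: Horner steps 5 → 2, so m(5) = 2.
  α_2 = 7: Horner steps 5 → 1, so m(7) = 1.
  α_3 = 4: Horner steps 5 → 8, so m(4) = 8.
  α_4 = 3: Horner steps 5 → 3, so m(3) = 3.
  α_5 = 1: Horner steps 5 → 4, so m(1) = 4.
Codeword c = [2, 1, 8, 3, 4] ∈ F_11^5.


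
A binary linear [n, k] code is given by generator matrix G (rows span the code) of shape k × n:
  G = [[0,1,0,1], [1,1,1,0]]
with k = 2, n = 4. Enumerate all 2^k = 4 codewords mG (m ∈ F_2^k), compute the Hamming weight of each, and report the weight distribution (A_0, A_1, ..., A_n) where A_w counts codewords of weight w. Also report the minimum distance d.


Weight distribution: A_0 = 1, A_2 = 1, A_3 = 2. Minimum distance d = 2.

Enumerate all 2^2 = 4 messages m ∈ F_2^2.
For each, compute codeword c = mG in F_2^4, then tally its weight.
  m = 00 → c = 0000, weight = 0.
  m = 10 → c = 0101, weight = 2.
  m = 01 → c = 1110, weight = 3.
  m = 11 → c = 1011, weight = 3.
Tally weights:
  weight 0: 1 codewords.
  weight 2: 1 codewords.
  weight 3: 2 codewords.
Minimum distance d = smallest w > 0 with A_w > 0 = 2.
Sanity: Σ A_w = 4 = 2^2 = 4 ✓.


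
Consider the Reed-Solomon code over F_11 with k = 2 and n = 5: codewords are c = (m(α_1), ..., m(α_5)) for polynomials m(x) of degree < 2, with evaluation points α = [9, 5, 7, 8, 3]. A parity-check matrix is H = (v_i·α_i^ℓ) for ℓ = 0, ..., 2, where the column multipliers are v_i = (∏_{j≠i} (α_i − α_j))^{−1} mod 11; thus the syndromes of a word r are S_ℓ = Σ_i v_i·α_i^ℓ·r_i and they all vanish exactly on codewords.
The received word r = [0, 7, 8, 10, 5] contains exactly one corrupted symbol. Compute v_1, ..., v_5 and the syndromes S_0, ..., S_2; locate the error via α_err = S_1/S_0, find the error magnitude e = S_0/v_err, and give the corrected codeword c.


S = (2, 3, 10), error at position 3, error magnitude e = 10, c = [0, 7, 9, 10, 5].

Step 1: column multipliers v_i = (∏_{j≠i}(α_i − α_j))^{−1} mod 11.
  i = 1 (α = 9): (9−5)(9−7)(9−8)(9−3) = 4·2·1·6 = 48 ≡ 4, so v_1 = 4^{−1} = 3 (mod 11).
  i = 2 (α = 5): (5−9)(5−7)(5−8)(5−3) = (−4)·(−2)·(−3)·2 = −48 ≡ 7, so v_2 = 7^{−1} = 8 (mod 11).
  i = 3 (α = 7): (7−9)(7−5)(7−8)(7−3) = (−2)·2·(−1)·4 = 16 ≡ 5, so v_3 = 5^{−1} = 9 (mod 11).
  i = 4 (α = 8): (8−9)(8−5)(8−7)(8−3) = (−1)·3·1·5 = −15 ≡ 7, so v_4 = 7^{−1} = 8 (mod 11).
  i = 5 (α = 3): (3−9)(3−5)(3−7)(3−8) = (−6)·(−2)·(−4)·(−5) = 240 ≡ 9, so v_5 = 9^{−1} = 5 (mod 11).
  v = [3, 8, 9, 8, 5].
Step 2: syndromes of r = [0, 7, 8, 10, 5] (all sums mod 11).
  S_0 = Σ v_i r_i = 3·0 + 8·7 + 9·8 + 8·10 + 5·5 = 233 ≡ 2.
  S_1 = Σ v_i α_i r_i = 3·9·0 + 8·5·7 + 9·7·8 + 8·8·10 + 5·3·5 = 1499 ≡ 3.
  α_i^2 mod 11 = [4, 3, 5, 9, 9].
  S_2 = Σ v_i α_i^2 r_i = 3·4·0 + 8·3·7 + 9·5·8 + 8·9·10 + 5·9·5 = 1473 ≡ 10.
  S = (2, 3, 10) ≠ 0, so r is not a codeword (an error is present).
Step 3: locate the error. For a single error e at position i, S_ℓ = v_i·e·α_i^ℓ, so α_err = S_1/S_0.
  S_0^{−1} = 2^{−1} = 6 (mod 11), so α_err = 3·6 = 18 ≡ 7 = α_3. Error position i = 3.
  Consistency check: S_2/S_1 = 10·4 = 40 ≡ 7 = α_err ✓ (single-error assumption holds).
Step 4: error magnitude e = S_0/v_3 = S_0·∏_{j≠3}(α_3 − α_j) = 2·5 = 10 ≡ 10 (mod 11).
Step 5: correct position 3: c_3 = r_3 − e = 8 − 10 ≡ 9 (mod 11). Hence c = [0, 7, 9, 10, 5].
  Check: interpolating c through the α_i gives m(x) = 2 + 1·x (degree < 2) with m(α_i) = c_i for every i, so c is indeed a codeword.


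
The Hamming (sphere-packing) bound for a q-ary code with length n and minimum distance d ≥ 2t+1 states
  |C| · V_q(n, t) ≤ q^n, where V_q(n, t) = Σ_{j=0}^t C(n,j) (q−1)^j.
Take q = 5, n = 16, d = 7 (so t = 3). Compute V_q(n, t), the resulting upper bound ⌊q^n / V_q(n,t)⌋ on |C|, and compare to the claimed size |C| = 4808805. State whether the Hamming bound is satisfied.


V_q(n, t) = 37825, q^n = 152587890625, Hamming bound = 4034048, |C| = 4808805 > bound (violated).

Step 1: Compute V_q(n, t) = Σ_{j=0}^3 C(n, j) (q−1)^j.
  j = 0: C(16,0)·(4)^0 = 1·1 = 1.
  j = 1: C(16,1)·(4)^1 = 16·4 = 64.
  j = 2: C(16,2)·(4)^2 = 120·16 = 1920.
  j = 3: C(16,3)·(4)^3 = 560·64 = 35840.
  V_q(n, t) = 1 + 64 + 1920 + 35840 = 37825.
Step 2: q^n = 5^16 = 152587890625.
Step 3: Hamming bound ⌊q^n / V_q(n,t)⌋ = ⌊152587890625/37825⌋ = 4034048.
Step 4: Compare |C| = 4808805 to 4034048: violated.
The claimed |C| lies above the Hamming bound, so no 5-ary code of length 16 with d ≥ 7 can have 4808805 codewords.


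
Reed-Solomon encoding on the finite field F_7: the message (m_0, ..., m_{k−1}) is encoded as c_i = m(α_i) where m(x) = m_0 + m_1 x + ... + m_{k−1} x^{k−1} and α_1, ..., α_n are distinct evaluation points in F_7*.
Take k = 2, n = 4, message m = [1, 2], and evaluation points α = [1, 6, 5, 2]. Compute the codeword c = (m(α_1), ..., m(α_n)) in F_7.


c = [3, 6, 4, 5]

Message polynomial: m(x) = 1 + 2·x (mod 7).
For each evaluation point α_i, compute m(α_i) mod 7:
  α_1 = 1: Horner steps 2 → 3, so m(1) = 3.
  α_2 = 6: Horner steps 2 → 6, so m(6) = 6.
  α_3 = 5: Horner steps 2 → 4, so m(5) = 4.
  α_4 = 2: Horner steps 2 → 5, so m(2) = 5.
Codeword c = [3, 6, 4, 5] ∈ F_7^4.


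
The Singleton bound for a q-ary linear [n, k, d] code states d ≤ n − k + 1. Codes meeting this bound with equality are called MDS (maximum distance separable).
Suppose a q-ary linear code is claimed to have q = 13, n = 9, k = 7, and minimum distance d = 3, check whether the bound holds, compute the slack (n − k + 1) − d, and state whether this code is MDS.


Singleton RHS = n − k + 1 = 3, slack = 0, bound satisfied, MDS.

Singleton bound: d ≤ n − k + 1.
Here n = 9, k = 7, so n − k + 1 = 3.
Given d = 3, check d ≤ 3: YES.
Slack = (n − k + 1) − d = 0.
The code is MDS (slack = 0).
Description: the claimed parameters are [9, 7, 3]_13; such a code would be MDS (meets Singleton bound).


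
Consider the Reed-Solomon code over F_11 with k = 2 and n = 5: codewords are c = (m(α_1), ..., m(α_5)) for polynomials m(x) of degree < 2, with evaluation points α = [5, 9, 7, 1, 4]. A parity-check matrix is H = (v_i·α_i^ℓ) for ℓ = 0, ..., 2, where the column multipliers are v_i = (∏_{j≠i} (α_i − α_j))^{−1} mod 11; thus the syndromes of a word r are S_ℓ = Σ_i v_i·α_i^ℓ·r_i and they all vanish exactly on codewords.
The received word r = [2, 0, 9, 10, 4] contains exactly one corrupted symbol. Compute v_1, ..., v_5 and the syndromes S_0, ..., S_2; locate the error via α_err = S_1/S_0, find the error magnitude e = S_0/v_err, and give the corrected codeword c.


S = (6, 10, 2), error at position 2, error magnitude e = 6, c = [2, 5, 9, 10, 4].

Step 1: column multipliers v_i = (∏_{j≠i}(α_i − α_j))^{−1} mod 11.
  i = 1 (α = 5): (5−9)(5−7)(5−1)(5−4) = (−4)·(−2)·4·1 = 32 ≡ 10, so v_1 = 10^{−1} = 10 (mod 11).
  i = 2 (α = 9): (9−5)(9−7)(9−1)(9−4) = 4·2·8·5 = 320 ≡ 1, so v_2 = 1^{−1} = 1 (mod 11).
  i = 3 (α = 7): (7−5)(7−9)(7−1)(7−4) = 2·(−2)·6·3 = −72 ≡ 5, so v_3 = 5^{−1} = 9 (mod 11).
  i = 4 (α = 1): (1−5)(1−9)(1−7)(1−4) = (−4)·(−8)·(−6)·(−3) = 576 ≡ 4, so v_4 = 4^{−1} = 3 (mod 11).
  i = 5 (α = 4): (4−5)(4−9)(4−7)(4−1) = (−1)·(−5)·(−3)·3 = −45 ≡ 10, so v_5 = 10^{−1} = 10 (mod 11).
  v = [10, 1, 9, 3, 10].
Step 2: syndromes of r = [2, 0, 9, 10, 4] (all sums mod 11).
  S_0 = Σ v_i r_i = 10·2 + 1·0 + 9·9 + 3·10 + 10·4 = 171 ≡ 6.
  S_1 = Σ v_i α_i r_i = 10·5·2 + 1·9·0 + 9·7·9 + 3·1·10 + 10·4·4 = 857 ≡ 10.
  α_i^2 mod 11 = [3, 4, 5, 1, 5].
  S_2 = Σ v_i α_i^2 r_i = 10·3·2 + 1·4·0 + 9·5·9 + 3·1·10 + 10·5·4 = 695 ≡ 2.
  S = (6, 10, 2) ≠ 0, so r is not a codeword (an error is present).
Step 3: locate the error. For a single error e at position i, S_ℓ = v_i·e·α_i^ℓ, so α_err = S_1/S_0.
  S_0^{−1} = 6^{−1} = 2 (mod 11), so α_err = 10·2 = 20 ≡ 9 = α_2. Error position i = 2.
  Consistency check: S_2/S_1 = 2·10 = 20 ≡ 9 = α_err ✓ (single-error assumption holds).
Step 4: error magnitude e = S_0/v_2 = S_0·∏_{j≠2}(α_2 − α_j) = 6·1 = 6 ≡ 6 (mod 11).
Step 5: correct position 2: c_2 = r_2 − e = 0 − 6 ≡ 5 (mod 11). Hence c = [2, 5, 9, 10, 4].
  Check: interpolating c through the α_i gives m(x) = 1 + 9·x (degree < 2) with m(α_i) = c_i for every i, so c is indeed a codeword.


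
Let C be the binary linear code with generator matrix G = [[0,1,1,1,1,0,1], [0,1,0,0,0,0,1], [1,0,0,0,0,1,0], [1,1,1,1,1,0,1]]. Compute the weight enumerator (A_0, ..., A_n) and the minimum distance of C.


Weight distribution: A_0 = 1, A_1 = 2, A_2 = 2, A_3 = 3, A_4 = 3, A_5 = 2, A_6 = 2, A_7 = 1. Minimum distance d = 1.

Enumerate all 2^4 = 16 messages m ∈ F_2^4.
For each, compute codeword c = mG in F_2^7, then tally its weight.
  m = 0000 → c = 0000000, weight = 0.
  m = 1000 → c = 0111101, weight = 5.
  m = 0100 → c = 0100001, weight = 2.
  m = 1100 → c = 0011100, weight = 3.
  m = 0010 → c = 1000010, weight = 2.
  m = 1010 → c = 1111111, weight = 7.
  m = 0110 → c = 1100011, weight = 4.
  m = 1110 → c = 1011110, weight = 5.
  m = 0001 → c = 1111101, weight = 6.
  m = 1001 → c = 1000000, weight = 1.
  m = 0101 → c = 1011100, weight = 4.
  m = 1101 → c = 1100001, weight = 3.
  m = 0011 → c = 0111111, weight = 6.
  m = 1011 → c = 0000010, weight = 1.
  m = 0111 → c = 0011110, weight = 4.
  m = 1111 → c = 0100011, weight = 3.
Tally weights:
  weight 0: 1 codewords.
  weight 1: 2 codewords.
  weight 2: 2 codewords.
  weight 3: 3 codewords.
  weight 4: 3 codewords.
  weight 5: 2 codewords.
  weight 6: 2 codewords.
  weight 7: 1 codewords.
Minimum distance d = smallest w > 0 with A_w > 0 = 1.
Sanity: Σ A_w = 16 = 2^4 = 16 ✓.


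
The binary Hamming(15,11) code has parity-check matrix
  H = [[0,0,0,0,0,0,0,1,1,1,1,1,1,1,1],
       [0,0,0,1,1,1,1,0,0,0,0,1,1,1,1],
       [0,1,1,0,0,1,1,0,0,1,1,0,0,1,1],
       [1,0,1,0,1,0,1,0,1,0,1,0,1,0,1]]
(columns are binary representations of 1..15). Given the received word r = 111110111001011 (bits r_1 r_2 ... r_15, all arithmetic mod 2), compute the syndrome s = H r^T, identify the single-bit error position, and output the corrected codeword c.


s = (1, 0, 1, 0)^T, error position = 10, corrected codeword c = 111110111101011

Compute s = H r^T mod 2 one row at a time:
  s_1 = 1 + 1 + 0 + 0 + 1 + 0 + 1 + 1 = 5 ≡ 1 (mod 2).
  s_2 = 1 + 1 + 0 + 1 + 1 + 0 + 1 + 1 = 6 ≡ 0 (mod 2).
  s_3 = 1 + 1 + 0 + 1 + 0 + 0 + 1 + 1 = 5 ≡ 1 (mod 2).
  s_4 = 1 + 1 + 1 + 1 + 1 + 0 + 0 + 1 = 6 ≡ 0 (mod 2).
s = (1, 0, 1, 0)^T — this equals column 10 of H (binary 1010), so error is at position 10.
Correct: flip bit 10 of r = 111110111001011 to get c = 111110111101011.


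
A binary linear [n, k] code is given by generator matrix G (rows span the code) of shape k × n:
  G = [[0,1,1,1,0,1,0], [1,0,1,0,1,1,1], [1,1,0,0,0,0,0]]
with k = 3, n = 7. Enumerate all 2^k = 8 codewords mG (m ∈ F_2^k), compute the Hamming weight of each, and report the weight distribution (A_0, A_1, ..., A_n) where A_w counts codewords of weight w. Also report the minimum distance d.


Weight distribution: A_0 = 1, A_2 = 1, A_3 = 1, A_4 = 2, A_5 = 3. Minimum distance d = 2.

Enumerate all 2^3 = 8 messages m ∈ F_2^3.
For each, compute codeword c = mG in F_2^7, then tally its weight.
  m = 000 → c = 0000000, weight = 0.
  m = 100 → c = 0111010, weight = 4.
  m = 010 → c = 1010111, weight = 5.
  m = 110 → c = 1101101, weight = 5.
  m = 001 → c = 1100000, weight = 2.
  m = 101 → c = 1011010, weight = 4.
  m = 011 → c = 0110111, weight = 5.
  m = 111 → c = 0001101, weight = 3.
Tally weights:
  weight 0: 1 codewords.
  weight 2: 1 codewords.
  weight 3: 1 codewords.
  weight 4: 2 codewords.
  weight 5: 3 codewords.
Minimum distance d = smallest w > 0 with A_w > 0 = 2.
Sanity: Σ A_w = 8 = 2^3 = 8 ✓.


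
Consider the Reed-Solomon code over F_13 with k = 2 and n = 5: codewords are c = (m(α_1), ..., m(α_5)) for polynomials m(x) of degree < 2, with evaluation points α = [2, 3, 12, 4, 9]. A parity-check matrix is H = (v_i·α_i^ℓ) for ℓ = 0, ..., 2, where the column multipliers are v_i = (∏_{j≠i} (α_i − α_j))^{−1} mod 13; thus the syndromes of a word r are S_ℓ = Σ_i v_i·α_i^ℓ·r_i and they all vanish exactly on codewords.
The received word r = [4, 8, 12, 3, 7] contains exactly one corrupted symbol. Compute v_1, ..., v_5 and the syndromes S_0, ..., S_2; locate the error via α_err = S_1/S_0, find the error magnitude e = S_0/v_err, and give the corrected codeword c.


S = (1, 3, 9), error at position 2, error magnitude e = 11, c = [4, 10, 12, 3, 7].

Step 1: column multipliers v_i = (∏_{j≠i}(α_i − α_j))^{−1} mod 13.
  i = 1 (α = 2): (2−3)(2−12)(2−4)(2−9) = (−1)·(−10)·(−2)·(−7) = 140 ≡ 10, so v_1 = 10^{−1} = 4 (mod 13).
  i = 2 (α = 3): (3−2)(3−12)(3−4)(3−9) = 1·(−9)·(−1)·(−6) = −54 ≡ 11, so v_2 = 11^{−1} = 6 (mod 13).
  i = 3 (α = 12): (12−2)(12−3)(12−4)(12−9) = 10·9·8·3 = 2160 ≡ 2, so v_3 = 2^{−1} = 7 (mod 13).
  i = 4 (α = 4): (4−2)(4−3)(4−12)(4−9) = 2·1·(−8)·(−5) = 80 ≡ 2, so v_4 = 2^{−1} = 7 (mod 13).
  i = 5 (α = 9): (9−2)(9−3)(9−12)(9−4) = 7·6·(−3)·5 = −630 ≡ 7, so v_5 = 7^{−1} = 2 (mod 13).
  v = [4, 6, 7, 7, 2].
Step 2: syndromes of r = [4, 8, 12, 3, 7] (all sums mod 13).
  S_0 = Σ v_i r_i = 4·4 + 6·8 + 7·12 + 7·3 + 2·7 = 183 ≡ 1.
  S_1 = Σ v_i α_i r_i = 4·2·4 + 6·3·8 + 7·12·12 + 7·4·3 + 2·9·7 = 1394 ≡ 3.
  α_i^2 mod 13 = [4, 9, 1, 3, 3].
  S_2 = Σ v_i α_i^2 r_i = 4·4·4 + 6·9·8 + 7·1·12 + 7·3·3 + 2·3·7 = 685 ≡ 9.
  S = (1, 3, 9) ≠ 0, so r is not a codeword (an error is present).
Step 3: locate the error. For a single error e at position i, S_ℓ = v_i·e·α_i^ℓ, so α_err = S_1/S_0.
  S_0^{−1} = 1^{−1} = 1 (mod 13), so α_err = 3·1 = 3 ≡ 3 = α_2. Error position i = 2.
  Consistency check: S_2/S_1 = 9·9 = 81 ≡ 3 = α_err ✓ (single-error assumption holds).
Step 4: error magnitude e = S_0/v_2 = S_0·∏_{j≠2}(α_2 − α_j) = 1·11 = 11 ≡ 11 (mod 13).
Step 5: correct position 2: c_2 = r_2 − e = 8 − 11 ≡ 10 (mod 13). Hence c = [4, 10, 12, 3, 7].
  Check: interpolating c through the α_i gives m(x) = 5 + 6·x (degree < 2) with m(α_i) = c_i for every i, so c is indeed a codeword.


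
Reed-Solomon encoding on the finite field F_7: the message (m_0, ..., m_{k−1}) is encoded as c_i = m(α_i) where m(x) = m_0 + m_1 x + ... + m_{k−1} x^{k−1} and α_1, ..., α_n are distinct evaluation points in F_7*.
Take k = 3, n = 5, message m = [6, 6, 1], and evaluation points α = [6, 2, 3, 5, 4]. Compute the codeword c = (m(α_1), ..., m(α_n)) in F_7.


c = [1, 1, 5, 5, 4]

Message polynomial: m(x) = 6 + 6·x + 1·x^2 (mod 7).
For each evaluation point α_i, compute m(α_i) mod 7:
  α_1 = 6: Horner steps 1 → 5 → 1, so m(6) = 1.
  α_2 = 2: Horner steps 1 → 1 → 1, so m(2) = 1.
  α_3 = 3: Horner steps 1 → 2 → 5, so m(3) = 5.
  α_4 = 5: Horner steps 1 → 4 → 5, so m(5) = 5.
  α_5 = 4: Horner steps 1 → 3 → 4, so m(4) = 4.
Codeword c = [1, 1, 5, 5, 4] ∈ F_7^5.


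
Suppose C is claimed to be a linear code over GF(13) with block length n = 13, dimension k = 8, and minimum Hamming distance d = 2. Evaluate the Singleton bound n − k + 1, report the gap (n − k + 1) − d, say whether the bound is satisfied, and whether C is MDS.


Singleton RHS = n − k + 1 = 6, slack = 4, bound satisfied, not MDS.

Singleton bound: d ≤ n − k + 1.
Here n = 13, k = 8, so n − k + 1 = 6.
Given d = 2, check d ≤ 6: YES.
Slack = (n − k + 1) − d = 4.
The code is NOT MDS (slack = 4 > 0).
Description: the claimed parameters are [13, 8, 2]_13; such a code would be non-MDS.


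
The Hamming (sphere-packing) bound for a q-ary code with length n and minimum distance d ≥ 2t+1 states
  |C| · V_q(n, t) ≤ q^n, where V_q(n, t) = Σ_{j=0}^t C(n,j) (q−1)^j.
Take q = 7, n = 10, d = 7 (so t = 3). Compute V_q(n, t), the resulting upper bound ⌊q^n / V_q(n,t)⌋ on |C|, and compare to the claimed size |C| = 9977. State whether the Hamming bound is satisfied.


V_q(n, t) = 27601, q^n = 282475249, Hamming bound = 10234, |C| = 9977 ≤ bound (satisfied).

Step 1: Compute V_q(n, t) = Σ_{j=0}^3 C(n, j) (q−1)^j.
  j = 0: C(10,0)·(6)^0 = 1·1 = 1.
  j = 1: C(10,1)·(6)^1 = 10·6 = 60.
  j = 2: C(10,2)·(6)^2 = 45·36 = 1620.
  j = 3: C(10,3)·(6)^3 = 120·216 = 25920.
  V_q(n, t) = 1 + 60 + 1620 + 25920 = 27601.
Step 2: q^n = 7^10 = 282475249.
Step 3: Hamming bound ⌊q^n / V_q(n,t)⌋ = ⌊282475249/27601⌋ = 10234.
Step 4: Compare |C| = 9977 to 10234: satisfied.
The claimed |C| lies below the Hamming bound.


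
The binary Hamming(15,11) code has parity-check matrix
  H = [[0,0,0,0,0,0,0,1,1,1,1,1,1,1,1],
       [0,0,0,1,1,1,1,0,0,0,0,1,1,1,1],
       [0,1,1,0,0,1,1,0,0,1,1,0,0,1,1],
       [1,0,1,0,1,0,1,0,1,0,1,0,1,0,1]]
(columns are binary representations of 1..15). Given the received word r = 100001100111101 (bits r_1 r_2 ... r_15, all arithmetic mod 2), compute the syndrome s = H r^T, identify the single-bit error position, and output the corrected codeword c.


s = (1, 1, 1, 1)^T, error position = 15, corrected codeword c = 100001100111100

Compute s = H r^T mod 2 one row at a time:
  s_1 = 0 + 0 + 1 + 1 + 1 + 1 + 0 + 1 = 5 ≡ 1 (mod 2).
  s_2 = 0 + 0 + 1 + 1 + 1 + 1 + 0 + 1 = 5 ≡ 1 (mod 2).
  s_3 = 0 + 0 + 1 + 1 + 1 + 1 + 0 + 1 = 5 ≡ 1 (mod 2).
  s_4 = 1 + 0 + 0 + 1 + 0 + 1 + 1 + 1 = 5 ≡ 1 (mod 2).
s = (1, 1, 1, 1)^T — this equals column 15 of H (binary 1111), so error is at position 15.
Correct: flip bit 15 of r = 100001100111101 to get c = 100001100111100.
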